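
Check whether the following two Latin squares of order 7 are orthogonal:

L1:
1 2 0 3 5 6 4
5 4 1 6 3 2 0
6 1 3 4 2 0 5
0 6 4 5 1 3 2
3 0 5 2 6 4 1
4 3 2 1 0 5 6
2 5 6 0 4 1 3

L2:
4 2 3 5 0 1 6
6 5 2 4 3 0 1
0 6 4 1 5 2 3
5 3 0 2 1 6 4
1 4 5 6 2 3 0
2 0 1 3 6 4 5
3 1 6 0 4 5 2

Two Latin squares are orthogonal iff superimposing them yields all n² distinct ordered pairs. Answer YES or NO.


Form the n² = 49 superimposed pairs (L1[i][j], L2[i][j]), row by row (rows and columns indexed from 0):
row 0: (1,4) (2,2) (0,3) (3,5) (5,0) (6,1) (4,6)
row 1: (5,6) (4,5) (1,2) (6,4) (3,3) (2,0) (0,1)
row 2: (6,0) (1,6) (3,4) (4,1) (2,5) (0,2) (5,3)
row 3: (0,5) (6,3) (4,0) (5,2) (1,1) (3,6) (2,4)
row 4: (3,1) (0,4) (5,5) (2,6) (6,2) (4,3) (1,0)
row 5: (4,2) (3,0) (2,1) (1,3) (0,6) (5,4) (6,5)
row 6: (2,3) (5,1) (6,6) (0,0) (4,4) (1,5) (3,2)
Orthogonality requires all 49 pairs distinct.
Check by first coordinate: for each symbol s of L1, list the L2 entries in the n cells where L1 = s; they must all differ.
  L1 = 0: L2 entries (in reading order) 3, 1, 2, 5, 4, 6, 0 — all 7 distinct ✓
  L1 = 1: L2 entries (in reading order) 4, 2, 6, 1, 0, 3, 5 — all 7 distinct ✓
  L1 = 2: L2 entries (in reading order) 2, 0, 5, 4, 6, 1, 3 — all 7 distinct ✓
  L1 = 3: L2 entries (in reading order) 5, 3, 4, 6, 1, 0, 2 — all 7 distinct ✓
  L1 = 4: L2 entries (in reading order) 6, 5, 1, 0, 3, 2, 4 — all 7 distinct ✓
  L1 = 5: L2 entries (in reading order) 0, 6, 3, 2, 5, 4, 1 — all 7 distinct ✓
  L1 = 6: L2 entries (in reading order) 1, 4, 0, 3, 2, 5, 6 — all 7 distinct ✓
Every symbol of L1 meets every symbol of L2 exactly once, so all 49 pairs are distinct (49 of 49).
Conclusion: YES.

YES


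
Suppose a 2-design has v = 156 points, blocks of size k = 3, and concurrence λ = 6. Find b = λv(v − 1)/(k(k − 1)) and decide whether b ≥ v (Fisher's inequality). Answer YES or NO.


r = λ(v − 1)/(k − 1) = 6·155/2 = 465.
b = vr/k = 156·465/3 = 24180.
Fisher's inequality: b ≥ v ⇔ 24180 ≥ 156? YES.

YES


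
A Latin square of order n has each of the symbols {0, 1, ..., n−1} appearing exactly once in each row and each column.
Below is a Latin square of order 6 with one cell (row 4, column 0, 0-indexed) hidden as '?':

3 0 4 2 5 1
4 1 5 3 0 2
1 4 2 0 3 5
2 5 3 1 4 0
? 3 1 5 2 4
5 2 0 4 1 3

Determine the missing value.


Row 4 contains symbols [1, 2, 3, 4, 5] — missing [0].
Column 0 contains symbols [1, 2, 3, 4, 5] — missing [0].
The missing symbol must appear in both missing sets; intersection = [0].
Therefore the hidden value is 0.

Missing value = 0.


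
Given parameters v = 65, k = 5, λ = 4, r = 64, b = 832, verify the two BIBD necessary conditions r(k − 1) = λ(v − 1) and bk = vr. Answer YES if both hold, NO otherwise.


Condition (i): r(k − 1) = 64·4 = 256; λ(v − 1) = 4·64 = 256. Match? YES.
Condition (ii): bk = 832·5 = 4160; vr = 65·64 = 4160. Match? YES.
Both conditions hold? YES.

YES


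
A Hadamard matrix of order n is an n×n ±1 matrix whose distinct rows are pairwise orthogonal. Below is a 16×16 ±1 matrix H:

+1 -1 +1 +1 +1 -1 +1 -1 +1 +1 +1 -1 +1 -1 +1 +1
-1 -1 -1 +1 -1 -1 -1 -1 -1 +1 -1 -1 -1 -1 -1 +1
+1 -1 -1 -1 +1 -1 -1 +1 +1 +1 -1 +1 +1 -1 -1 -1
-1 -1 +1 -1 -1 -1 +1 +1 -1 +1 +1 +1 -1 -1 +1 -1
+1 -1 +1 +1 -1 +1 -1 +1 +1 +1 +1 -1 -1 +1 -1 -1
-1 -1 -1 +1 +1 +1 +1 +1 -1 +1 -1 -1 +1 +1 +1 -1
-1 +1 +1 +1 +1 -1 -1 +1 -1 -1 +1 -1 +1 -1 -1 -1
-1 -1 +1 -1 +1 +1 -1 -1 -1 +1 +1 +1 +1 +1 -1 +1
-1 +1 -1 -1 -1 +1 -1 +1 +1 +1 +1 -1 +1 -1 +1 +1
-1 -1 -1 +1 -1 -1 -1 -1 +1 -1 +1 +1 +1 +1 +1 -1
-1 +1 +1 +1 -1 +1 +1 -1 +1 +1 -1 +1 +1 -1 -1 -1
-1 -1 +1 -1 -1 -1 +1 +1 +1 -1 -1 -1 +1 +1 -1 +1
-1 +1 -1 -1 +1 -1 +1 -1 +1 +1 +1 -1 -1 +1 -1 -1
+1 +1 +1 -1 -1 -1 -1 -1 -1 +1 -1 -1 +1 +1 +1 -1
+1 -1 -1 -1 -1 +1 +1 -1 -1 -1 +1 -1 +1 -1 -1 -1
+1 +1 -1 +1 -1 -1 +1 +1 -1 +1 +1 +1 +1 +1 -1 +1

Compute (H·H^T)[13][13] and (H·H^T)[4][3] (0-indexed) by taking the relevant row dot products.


Row 3 of H: [-1, -1, 1, -1, -1, -1, 1, 1, -1, 1, 1, 1, -1, -1, 1, -1].
Row 4 of H: [1, -1, 1, 1, -1, 1, -1, 1, 1, 1, 1, -1, -1, 1, -1, -1].
Row 13 of H: [1, 1, 1, -1, -1, -1, -1, -1, -1, 1, -1, -1, 1, 1, 1, -1].
(H·H^T)[13][13] = Σ_j H[13][j]·H[13][j] = (1)² + (1)² + (1)² + (-1)² + (-1)² + (-1)² + (-1)² + (-1)² + (-1)² + (1)² + (-1)² + (-1)² + (1)² + (1)² + (1)² + (-1)² = 1 + 1 + 1 + 1 + 1 + 1 + 1 + 1 + 1 + 1 + 1 + 1 + 1 + 1 + 1 + 1 = 16.
(H·H^T)[4][3] = Σ_j H[4][j]·H[3][j] = (1)·(-1) + (-1)·(-1) + (1)·(1) + (1)·(-1) + (-1)·(-1) + (1)·(-1) + (-1)·(1) + (1)·(1) + (1)·(-1) + (1)·(1) + (1)·(1) + (-1)·(1) + (-1)·(-1) + (1)·(-1) + (-1)·(1) + (-1)·(-1) = -1 + 1 + 1 + -1 + 1 + -1 + -1 + 1 + -1 + 1 + 1 + -1 + 1 + -1 + -1 + 1 = 0.
So rows 4 and 3 are orthogonal; the diagonal entry equals n = 16.

(13,13) entry = 16; (4,3) entry = 0.


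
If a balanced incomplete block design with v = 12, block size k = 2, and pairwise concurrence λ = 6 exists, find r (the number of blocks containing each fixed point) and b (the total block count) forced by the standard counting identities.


Any 2-(v, k, λ) BIBD satisfies two necessary conditions:
  (i)  Each point sits in r blocks, and counting incidences through any fixed point gives r(k − 1) = λ(v − 1), so r = λ(v − 1)/(k − 1).
  (ii) Total incidences bk = vr, so b = vr/k.
Step 1: r = λ(v − 1)/(k − 1) = 6·(12 − 1)/(2 − 1) = 6·11/1 = 66/1 = 66.
Step 2: b = vr/k = 12·66/2 = 792/2 = 396.
Check integrality: r = 66 ∈ Z ✓, b = 396 ∈ Z ✓.
(These identities are necessary conditions: they determine r and b for any design with these parameters, but do not by themselves prove that one exists.)

r = 66, b = 396.


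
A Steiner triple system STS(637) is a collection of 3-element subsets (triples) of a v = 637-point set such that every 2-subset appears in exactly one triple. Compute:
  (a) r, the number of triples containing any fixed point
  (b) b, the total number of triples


An STS(v) is a 2-(v, 3, 1) BIBD: block size k = 3, λ = 1.
Replication: r(k − 1) = λ(v − 1) ⇒ r·2 = 637 − 1 = 636 ⇒ r = 318.
Block count: b = v(v − 1)/6 = 637·636/6 = 405132/6 = 67522.

r = 318, b = 67522.


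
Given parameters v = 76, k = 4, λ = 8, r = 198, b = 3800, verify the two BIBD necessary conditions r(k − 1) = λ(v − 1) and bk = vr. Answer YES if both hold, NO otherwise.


Condition (i): r(k − 1) = 198·3 = 594; λ(v − 1) = 8·75 = 600. Match? NO.
Condition (ii): bk = 3800·4 = 15200; vr = 76·198 = 15048. Match? NO.
Both conditions hold? NO.

NO


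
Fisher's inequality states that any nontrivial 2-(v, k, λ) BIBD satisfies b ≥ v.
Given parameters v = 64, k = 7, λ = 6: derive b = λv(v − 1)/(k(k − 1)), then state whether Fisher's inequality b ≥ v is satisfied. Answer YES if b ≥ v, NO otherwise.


b = λv(v − 1)/(k(k − 1)) = 6·64·63/(7·6) = 24192/42 = 576.
Compare with v = 64: b ≥ v, so Fisher's inequality holds.

YES


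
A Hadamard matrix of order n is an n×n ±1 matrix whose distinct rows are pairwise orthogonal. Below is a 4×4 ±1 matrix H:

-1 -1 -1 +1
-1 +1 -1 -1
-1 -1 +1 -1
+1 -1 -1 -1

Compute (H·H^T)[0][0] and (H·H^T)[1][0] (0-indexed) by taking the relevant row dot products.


Row 0 of H: [-1, -1, -1, 1].
Row 1 of H: [-1, 1, -1, -1].
(H·H^T)[0][0] = Σ_j H[0][j]·H[0][j] = (-1)² + (-1)² + (-1)² + (1)² = 1 + 1 + 1 + 1 = 4.
(H·H^T)[1][0] = Σ_j H[1][j]·H[0][j] = (-1)·(-1) + (1)·(-1) + (-1)·(-1) + (-1)·(1) = 1 + -1 + 1 + -1 = 0.
So rows 1 and 0 are orthogonal; the diagonal entry equals n = 4.

(0,0) entry = 4; (1,0) entry = 0.


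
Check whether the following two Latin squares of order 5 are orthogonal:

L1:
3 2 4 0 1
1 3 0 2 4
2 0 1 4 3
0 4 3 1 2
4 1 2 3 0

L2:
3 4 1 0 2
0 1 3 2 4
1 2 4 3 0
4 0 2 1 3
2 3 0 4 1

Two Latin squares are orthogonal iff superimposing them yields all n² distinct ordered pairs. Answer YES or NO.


Form the n² = 25 superimposed pairs (L1[i][j], L2[i][j]), row by row (rows and columns indexed from 0):
row 0: (3,3) (2,4) (4,1) (0,0) (1,2)
row 1: (1,0) (3,1) (0,3) (2,2) (4,4)
row 2: (2,1) (0,2) (1,4) (4,3) (3,0)
row 3: (0,4) (4,0) (3,2) (1,1) (2,3)
row 4: (4,2) (1,3) (2,0) (3,4) (0,1)
Orthogonality requires all 25 pairs distinct.
Check by first coordinate: for each symbol s of L1, list the L2 entries in the n cells where L1 = s; they must all differ.
  L1 = 0: L2 entries (in reading order) 0, 3, 2, 4, 1 — all 5 distinct ✓
  L1 = 1: L2 entries (in reading order) 2, 0, 4, 1, 3 — all 5 distinct ✓
  L1 = 2: L2 entries (in reading order) 4, 2, 1, 3, 0 — all 5 distinct ✓
  L1 = 3: L2 entries (in reading order) 3, 1, 0, 2, 4 — all 5 distinct ✓
  L1 = 4: L2 entries (in reading order) 1, 4, 3, 0, 2 — all 5 distinct ✓
Every symbol of L1 meets every symbol of L2 exactly once, so all 25 pairs are distinct (25 of 25).
Conclusion: YES.

YES


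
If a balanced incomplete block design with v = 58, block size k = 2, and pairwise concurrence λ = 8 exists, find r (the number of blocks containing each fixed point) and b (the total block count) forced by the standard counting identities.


Any 2-(v, k, λ) BIBD satisfies two necessary conditions:
  (i)  Each point sits in r blocks, and counting incidences through any fixed point gives r(k − 1) = λ(v − 1), so r = λ(v − 1)/(k − 1).
  (ii) Total incidences bk = vr, so b = vr/k.
Step 1: r = λ(v − 1)/(k − 1) = 8·(58 − 1)/(2 − 1) = 8·57/1 = 456/1 = 456.
Step 2: b = vr/k = 58·456/2 = 26448/2 = 13224.
Check integrality: r = 456 ∈ Z ✓, b = 13224 ∈ Z ✓.
(These identities are necessary conditions: they determine r and b for any design with these parameters, but do not by themselves prove that one exists.)

r = 456, b = 13224.


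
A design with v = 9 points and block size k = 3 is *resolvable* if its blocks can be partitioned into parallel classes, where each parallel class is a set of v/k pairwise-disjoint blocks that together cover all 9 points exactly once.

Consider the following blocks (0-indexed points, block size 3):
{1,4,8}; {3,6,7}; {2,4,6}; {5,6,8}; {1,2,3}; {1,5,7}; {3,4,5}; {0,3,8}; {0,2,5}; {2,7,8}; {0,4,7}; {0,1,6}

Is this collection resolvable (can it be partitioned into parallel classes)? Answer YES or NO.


v = 9, block size k = 3, number of blocks = 12.
For resolvability, blocks must partition into parallel classes of size v/k = 3.
Total blocks must therefore be a multiple of 3: 12 = 3·4 + 0 ⇒ divisible ✓.
Greedy packing gives 4 candidate class(es). Each should be a full parallel class (size 3, covers all 9 points).
  Class 1 (3 blocks): {1,4,8}; {3,6,7}; {0,2,5}. Points covered: [0, 1, 2, 3, 4, 5, 6, 7, 8].
  Class 2 (3 blocks): {2,4,6}; {1,5,7}; {0,3,8}. Points covered: [0, 1, 2, 3, 4, 5, 6, 7, 8].
  Class 3 (3 blocks): {5,6,8}; {1,2,3}; {0,4,7}. Points covered: [0, 1, 2, 3, 4, 5, 6, 7, 8].
  Class 4 (3 blocks): {3,4,5}; {2,7,8}; {0,1,6}. Points covered: [0, 1, 2, 3, 4, 5, 6, 7, 8].
All classes full (size 3)? YES. All classes cover every point? YES.
Resolvable? YES.

YES


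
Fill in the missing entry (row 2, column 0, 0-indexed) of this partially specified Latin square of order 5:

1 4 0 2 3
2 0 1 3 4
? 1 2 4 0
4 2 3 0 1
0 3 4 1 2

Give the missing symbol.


Row 2 contains symbols [0, 1, 2, 4] — missing [3].
Column 0 contains symbols [0, 1, 2, 4] — missing [3].
The missing symbol must appear in both missing sets; intersection = [3].
Therefore the hidden value is 3.

Missing value = 3.


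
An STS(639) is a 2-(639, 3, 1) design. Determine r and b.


An STS(v) is a 2-(v, 3, 1) BIBD: block size k = 3, λ = 1.
Replication: r(k − 1) = λ(v − 1) ⇒ r·2 = 639 − 1 = 638 ⇒ r = 319.
Block count: bk = vr ⇒ b·3 = 639·319 = 203841 ⇒ b = 67947.
(Check via b = v(v − 1)/6 = 639·638/6 = 407682/6 = 67947.)

r = 319, b = 67947.


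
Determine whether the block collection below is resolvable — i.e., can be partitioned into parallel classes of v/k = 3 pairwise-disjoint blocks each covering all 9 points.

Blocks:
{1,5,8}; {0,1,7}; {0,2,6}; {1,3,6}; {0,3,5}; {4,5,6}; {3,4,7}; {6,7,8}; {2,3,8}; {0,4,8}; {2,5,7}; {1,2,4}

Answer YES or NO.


v = 9, block size k = 3, number of blocks = 12.
For resolvability, blocks must partition into parallel classes of size v/k = 3.
Total blocks must therefore be a multiple of 3: 12 = 3·4 + 0 ⇒ divisible ✓.
Greedy packing gives 4 candidate class(es). Each should be a full parallel class (size 3, covers all 9 points).
  Class 1 (3 blocks): {1,5,8}; {0,2,6}; {3,4,7}. Points covered: [0, 1, 2, 3, 4, 5, 6, 7, 8].
  Class 2 (3 blocks): {0,1,7}; {4,5,6}; {2,3,8}. Points covered: [0, 1, 2, 3, 4, 5, 6, 7, 8].
  Class 3 (3 blocks): {1,3,6}; {0,4,8}; {2,5,7}. Points covered: [0, 1, 2, 3, 4, 5, 6, 7, 8].
  Class 4 (3 blocks): {0,3,5}; {6,7,8}; {1,2,4}. Points covered: [0, 1, 2, 3, 4, 5, 6, 7, 8].
All classes full (size 3)? YES. All classes cover every point? YES.
Resolvable? YES.

YES


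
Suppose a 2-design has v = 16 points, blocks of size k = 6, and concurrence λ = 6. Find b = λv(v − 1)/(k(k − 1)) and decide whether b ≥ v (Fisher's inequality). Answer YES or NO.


b = λv(v − 1)/(k(k − 1)) = 6·16·15/(6·5) = 1440/30 = 48.
Compare with v = 16: b ≥ v, so Fisher's inequality holds.

YES


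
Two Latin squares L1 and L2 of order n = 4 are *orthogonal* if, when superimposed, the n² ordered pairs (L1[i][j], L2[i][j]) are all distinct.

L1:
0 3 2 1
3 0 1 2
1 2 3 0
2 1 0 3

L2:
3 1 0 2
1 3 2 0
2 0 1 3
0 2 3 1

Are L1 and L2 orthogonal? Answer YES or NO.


Form the n² = 16 superimposed pairs (L1[i][j], L2[i][j]), row by row (rows and columns indexed from 0):
row 0: (0,3) (3,1) (2,0) (1,2)
row 1: (3,1) (0,3) (1,2) (2,0)
row 2: (1,2) (2,0) (3,1) (0,3)
row 3: (2,0) (1,2) (0,3) (3,1)
Orthogonality requires all 16 pairs distinct.
But the pair (3,1) repeats: cell (0,1) has L1 = 3, L2 = 1, and cell (1,0) has L1 = 3, L2 = 1.
A repeated pair means some other pair never occurs (only 4 distinct pairs out of 16), so the squares are not orthogonal.
Conclusion: NO.

NO


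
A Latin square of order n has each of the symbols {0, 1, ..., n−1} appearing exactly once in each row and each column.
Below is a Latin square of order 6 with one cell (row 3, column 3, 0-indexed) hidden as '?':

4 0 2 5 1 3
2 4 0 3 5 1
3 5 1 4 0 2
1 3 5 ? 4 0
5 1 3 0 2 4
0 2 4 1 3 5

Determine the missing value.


Row 3 contains symbols [0, 1, 3, 4, 5] — missing [2].
Column 3 contains symbols [0, 1, 3, 4, 5] — missing [2].
The missing symbol must appear in both missing sets; intersection = [2].
Therefore the hidden value is 2.

Missing value = 2.


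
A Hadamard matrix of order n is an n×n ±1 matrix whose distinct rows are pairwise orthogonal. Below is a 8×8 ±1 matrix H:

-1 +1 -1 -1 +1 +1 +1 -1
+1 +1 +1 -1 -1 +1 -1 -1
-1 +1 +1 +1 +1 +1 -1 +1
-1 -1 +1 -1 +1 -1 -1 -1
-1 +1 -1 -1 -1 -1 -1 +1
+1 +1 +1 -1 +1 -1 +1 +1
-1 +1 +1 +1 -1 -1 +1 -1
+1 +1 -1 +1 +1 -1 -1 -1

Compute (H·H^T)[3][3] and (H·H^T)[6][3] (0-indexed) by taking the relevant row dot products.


Row 3 of H: [-1, -1, 1, -1, 1, -1, -1, -1].
Row 6 of H: [-1, 1, 1, 1, -1, -1, 1, -1].
(H·H^T)[3][3] = Σ_j H[3][j]·H[3][j] = (-1)² + (-1)² + (1)² + (-1)² + (1)² + (-1)² + (-1)² + (-1)² = 1 + 1 + 1 + 1 + 1 + 1 + 1 + 1 = 8.
(H·H^T)[6][3] = Σ_j H[6][j]·H[3][j] = (-1)·(-1) + (1)·(-1) + (1)·(1) + (1)·(-1) + (-1)·(1) + (-1)·(-1) + (1)·(-1) + (-1)·(-1) = 1 + -1 + 1 + -1 + -1 + 1 + -1 + 1 = 0.
So rows 6 and 3 are orthogonal; the diagonal entry equals n = 8.

(3,3) entry = 8; (6,3) entry = 0.


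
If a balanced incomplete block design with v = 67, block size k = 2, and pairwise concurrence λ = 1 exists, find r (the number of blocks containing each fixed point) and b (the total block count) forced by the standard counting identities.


Any 2-(v, k, λ) BIBD satisfies two necessary conditions:
  (i)  Each point sits in r blocks, and counting incidences through any fixed point gives r(k − 1) = λ(v − 1), so r = λ(v − 1)/(k − 1).
  (ii) Total incidences bk = vr, so b = vr/k.
Step 1: r = λ(v − 1)/(k − 1) = 1·(67 − 1)/(2 − 1) = 1·66/1 = 66/1 = 66.
Step 2: b = vr/k = 67·66/2 = 4422/2 = 2211.
Check integrality: r = 66 ∈ Z ✓, b = 2211 ∈ Z ✓.
(These identities are necessary conditions: they determine r and b for any design with these parameters, but do not by themselves prove that one exists.)

r = 66, b = 2211.


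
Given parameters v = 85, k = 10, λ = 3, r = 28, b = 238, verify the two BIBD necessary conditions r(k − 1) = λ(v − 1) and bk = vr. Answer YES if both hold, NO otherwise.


Condition (i): r(k − 1) = 28·9 = 252; λ(v − 1) = 3·84 = 252. Match? YES.
Condition (ii): bk = 238·10 = 2380; vr = 85·28 = 2380. Match? YES.
Both conditions hold? YES.

YES


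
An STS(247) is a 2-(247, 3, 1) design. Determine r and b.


An STS(v) is a 2-(v, 3, 1) BIBD: block size k = 3, λ = 1.
Replication: r(k − 1) = λ(v − 1) ⇒ r·2 = 247 − 1 = 246 ⇒ r = 123.
Block count: bk = vr ⇒ b·3 = 247·123 = 30381 ⇒ b = 10127.

r = 123, b = 10127.


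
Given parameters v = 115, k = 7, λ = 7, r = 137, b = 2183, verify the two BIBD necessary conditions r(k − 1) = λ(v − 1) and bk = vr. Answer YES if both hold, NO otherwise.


Condition (i): r(k − 1) = 137·6 = 822; λ(v − 1) = 7·114 = 798. Match? NO.
Condition (ii): bk = 2183·7 = 15281; vr = 115·137 = 15755. Match? NO.
Both conditions hold? NO.

NO


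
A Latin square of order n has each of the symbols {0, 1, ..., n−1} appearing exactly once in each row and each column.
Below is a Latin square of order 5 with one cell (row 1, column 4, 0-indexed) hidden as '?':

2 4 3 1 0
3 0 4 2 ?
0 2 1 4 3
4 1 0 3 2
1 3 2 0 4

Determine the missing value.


Row 1 contains symbols [0, 2, 3, 4] — missing [1].
Column 4 contains symbols [0, 2, 3, 4] — missing [1].
The missing symbol must appear in both missing sets; intersection = [1].
Therefore the hidden value is 1.

Missing value = 1.


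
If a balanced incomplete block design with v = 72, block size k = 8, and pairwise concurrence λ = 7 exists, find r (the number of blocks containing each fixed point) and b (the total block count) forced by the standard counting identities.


Any 2-(v, k, λ) BIBD satisfies two necessary conditions:
  (i)  Each point sits in r blocks, and counting incidences through any fixed point gives r(k − 1) = λ(v − 1), so r = λ(v − 1)/(k − 1).
  (ii) Total incidences bk = vr, so b = vr/k.
Step 1: r = λ(v − 1)/(k − 1) = 7·(72 − 1)/(8 − 1) = 7·71/7 = 497/7 = 71.
Step 2: b = vr/k = 72·71/8 = 5112/8 = 639.
Check integrality: r = 71 ∈ Z ✓, b = 639 ∈ Z ✓.
(These identities are necessary conditions: they determine r and b for any design with these parameters, but do not by themselves prove that one exists.)

r = 71, b = 639.


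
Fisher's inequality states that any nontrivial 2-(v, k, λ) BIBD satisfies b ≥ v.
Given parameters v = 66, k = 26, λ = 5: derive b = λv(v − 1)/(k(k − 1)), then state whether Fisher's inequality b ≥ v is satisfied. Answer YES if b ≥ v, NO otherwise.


r = λ(v − 1)/(k − 1) = 5·65/25 = 13.
b = vr/k = 66·13/26 = 33.
Fisher's inequality: b ≥ v ⇔ 33 ≥ 66? NO.

NO


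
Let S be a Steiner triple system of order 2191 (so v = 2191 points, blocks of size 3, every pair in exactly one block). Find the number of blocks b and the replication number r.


An STS(v) is a 2-(v, 3, 1) BIBD: block size k = 3, λ = 1.
Replication: r(k − 1) = λ(v − 1) ⇒ r·2 = 2191 − 1 = 2190 ⇒ r = 1095.
Block count: b = v(v − 1)/6 = 2191·2190/6 = 4798290/6 = 799715.

r = 1095, b = 799715.


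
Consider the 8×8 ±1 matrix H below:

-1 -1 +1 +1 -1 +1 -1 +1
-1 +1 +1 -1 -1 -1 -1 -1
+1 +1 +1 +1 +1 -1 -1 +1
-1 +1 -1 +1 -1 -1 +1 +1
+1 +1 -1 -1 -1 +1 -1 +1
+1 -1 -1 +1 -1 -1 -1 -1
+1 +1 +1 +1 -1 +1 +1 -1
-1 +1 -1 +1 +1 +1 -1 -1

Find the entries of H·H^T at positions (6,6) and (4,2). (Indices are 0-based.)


Row 2 of H: [1, 1, 1, 1, 1, -1, -1, 1].
Row 4 of H: [1, 1, -1, -1, -1, 1, -1, 1].
Row 6 of H: [1, 1, 1, 1, -1, 1, 1, -1].
(H·H^T)[6][6] = Σ_j H[6][j]·H[6][j] = (1)² + (1)² + (1)² + (1)² + (-1)² + (1)² + (1)² + (-1)² = 1 + 1 + 1 + 1 + 1 + 1 + 1 + 1 = 8.
(H·H^T)[4][2] = Σ_j H[4][j]·H[2][j] = (1)·(1) + (1)·(1) + (-1)·(1) + (-1)·(1) + (-1)·(1) + (1)·(-1) + (-1)·(-1) + (1)·(1) = 1 + 1 + -1 + -1 + -1 + -1 + 1 + 1 = 0.
So rows 4 and 2 are orthogonal; the diagonal entry equals n = 8.

(6,6) entry = 8; (4,2) entry = 0.


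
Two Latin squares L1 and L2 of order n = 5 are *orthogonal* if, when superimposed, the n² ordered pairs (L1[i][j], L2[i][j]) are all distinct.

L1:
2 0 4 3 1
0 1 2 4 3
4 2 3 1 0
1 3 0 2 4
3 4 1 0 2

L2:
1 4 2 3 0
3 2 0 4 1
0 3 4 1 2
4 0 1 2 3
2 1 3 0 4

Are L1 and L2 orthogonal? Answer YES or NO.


Form the n² = 25 superimposed pairs (L1[i][j], L2[i][j]), row by row (rows and columns indexed from 0):
row 0: (2,1) (0,4) (4,2) (3,3) (1,0)
row 1: (0,3) (1,2) (2,0) (4,4) (3,1)
row 2: (4,0) (2,3) (3,4) (1,1) (0,2)
row 3: (1,4) (3,0) (0,1) (2,2) (4,3)
row 4: (3,2) (4,1) (1,3) (0,0) (2,4)
Orthogonality requires all 25 pairs distinct.
Check by first coordinate: for each symbol s of L1, list the L2 entries in the n cells where L1 = s; they must all differ.
  L1 = 0: L2 entries (in reading order) 4, 3, 2, 1, 0 — all 5 distinct ✓
  L1 = 1: L2 entries (in reading order) 0, 2, 1, 4, 3 — all 5 distinct ✓
  L1 = 2: L2 entries (in reading order) 1, 0, 3, 2, 4 — all 5 distinct ✓
  L1 = 3: L2 entries (in reading order) 3, 1, 4, 0, 2 — all 5 distinct ✓
  L1 = 4: L2 entries (in reading order) 2, 4, 0, 3, 1 — all 5 distinct ✓
Every symbol of L1 meets every symbol of L2 exactly once, so all 25 pairs are distinct (25 of 25).
Conclusion: YES.

YES


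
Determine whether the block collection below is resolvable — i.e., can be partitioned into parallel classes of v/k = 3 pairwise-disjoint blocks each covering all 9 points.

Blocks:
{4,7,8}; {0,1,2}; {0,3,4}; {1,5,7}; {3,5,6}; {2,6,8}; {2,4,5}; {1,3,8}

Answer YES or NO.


v = 9, block size k = 3, number of blocks = 8.
For resolvability, blocks must partition into parallel classes of size v/k = 3.
Total blocks must therefore be a multiple of 3: 8 = 3·2 + 2 ⇒ not divisible ✗.
Resolvable? NO.

NO


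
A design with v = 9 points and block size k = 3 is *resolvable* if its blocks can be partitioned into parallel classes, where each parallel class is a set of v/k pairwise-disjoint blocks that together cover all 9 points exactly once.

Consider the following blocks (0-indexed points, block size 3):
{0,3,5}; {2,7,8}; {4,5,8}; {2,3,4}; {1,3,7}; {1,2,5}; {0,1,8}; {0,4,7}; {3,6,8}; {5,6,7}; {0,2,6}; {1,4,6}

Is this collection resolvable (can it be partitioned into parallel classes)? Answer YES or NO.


v = 9, block size k = 3, number of blocks = 12.
For resolvability, blocks must partition into parallel classes of size v/k = 3.
Total blocks must therefore be a multiple of 3: 12 = 3·4 + 0 ⇒ divisible ✓.
Greedy packing gives 4 candidate class(es). Each should be a full parallel class (size 3, covers all 9 points).
  Class 1 (3 blocks): {0,3,5}; {2,7,8}; {1,4,6}. Points covered: [0, 1, 2, 3, 4, 5, 6, 7, 8].
  Class 2 (3 blocks): {4,5,8}; {1,3,7}; {0,2,6}. Points covered: [0, 1, 2, 3, 4, 5, 6, 7, 8].
  Class 3 (3 blocks): {2,3,4}; {0,1,8}; {5,6,7}. Points covered: [0, 1, 2, 3, 4, 5, 6, 7, 8].
  Class 4 (3 blocks): {1,2,5}; {0,4,7}; {3,6,8}. Points covered: [0, 1, 2, 3, 4, 5, 6, 7, 8].
All classes full (size 3)? YES. All classes cover every point? YES.
Resolvable? YES.

YES


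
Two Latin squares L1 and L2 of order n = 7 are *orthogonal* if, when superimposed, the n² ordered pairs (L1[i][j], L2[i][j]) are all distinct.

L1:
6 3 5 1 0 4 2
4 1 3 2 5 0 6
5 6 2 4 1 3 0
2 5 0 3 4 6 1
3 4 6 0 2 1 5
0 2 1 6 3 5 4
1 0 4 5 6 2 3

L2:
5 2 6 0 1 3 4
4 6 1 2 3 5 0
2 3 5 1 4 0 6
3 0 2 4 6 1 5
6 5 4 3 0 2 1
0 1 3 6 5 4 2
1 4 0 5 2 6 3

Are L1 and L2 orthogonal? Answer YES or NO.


Form the n² = 49 superimposed pairs (L1[i][j], L2[i][j]), row by row (rows and columns indexed from 0):
row 0: (6,5) (3,2) (5,6) (1,0) (0,1) (4,3) (2,4)
row 1: (4,4) (1,6) (3,1) (2,2) (5,3) (0,5) (6,0)
row 2: (5,2) (6,3) (2,5) (4,1) (1,4) (3,0) (0,6)
row 3: (2,3) (5,0) (0,2) (3,4) (4,6) (6,1) (1,5)
row 4: (3,6) (4,5) (6,4) (0,3) (2,0) (1,2) (5,1)
row 5: (0,0) (2,1) (1,3) (6,6) (3,5) (5,4) (4,2)
row 6: (1,1) (0,4) (4,0) (5,5) (6,2) (2,6) (3,3)
Orthogonality requires all 49 pairs distinct.
Check by first coordinate: for each symbol s of L1, list the L2 entries in the n cells where L1 = s; they must all differ.
  L1 = 0: L2 entries (in reading order) 1, 5, 6, 2, 3, 0, 4 — all 7 distinct ✓
  L1 = 1: L2 entries (in reading order) 0, 6, 4, 5, 2, 3, 1 — all 7 distinct ✓
  L1 = 2: L2 entries (in reading order) 4, 2, 5, 3, 0, 1, 6 — all 7 distinct ✓
  L1 = 3: L2 entries (in reading order) 2, 1, 0, 4, 6, 5, 3 — all 7 distinct ✓
  L1 = 4: L2 entries (in reading order) 3, 4, 1, 6, 5, 2, 0 — all 7 distinct ✓
  L1 = 5: L2 entries (in reading order) 6, 3, 2, 0, 1, 4, 5 — all 7 distinct ✓
  L1 = 6: L2 entries (in reading order) 5, 0, 3, 1, 4, 6, 2 — all 7 distinct ✓
Every symbol of L1 meets every symbol of L2 exactly once, so all 49 pairs are distinct (49 of 49).
Conclusion: YES.

YES


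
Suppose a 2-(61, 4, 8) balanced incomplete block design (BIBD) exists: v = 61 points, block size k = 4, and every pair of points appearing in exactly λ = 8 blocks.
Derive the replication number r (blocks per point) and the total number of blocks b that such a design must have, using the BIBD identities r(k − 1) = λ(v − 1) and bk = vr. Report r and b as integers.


Any 2-(v, k, λ) BIBD satisfies two necessary conditions:
  (i)  Each point sits in r blocks, and counting incidences through any fixed point gives r(k − 1) = λ(v − 1), so r = λ(v − 1)/(k − 1).
  (ii) Total incidences bk = vr, so b = vr/k.
Step 1: r = λ(v − 1)/(k − 1) = 8·(61 − 1)/(4 − 1) = 8·60/3 = 480/3 = 160.
Step 2: b = vr/k = 61·160/4 = 9760/4 = 2440.
Check integrality: r = 160 ∈ Z ✓, b = 2440 ∈ Z ✓.
(These identities are necessary conditions: they determine r and b for any design with these parameters, but do not by themselves prove that one exists.)

r = 160, b = 2440.


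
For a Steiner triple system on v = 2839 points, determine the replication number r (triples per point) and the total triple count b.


An STS(v) is a 2-(v, 3, 1) BIBD: block size k = 3, λ = 1.
Replication: r(k − 1) = λ(v − 1) ⇒ r·2 = 2839 − 1 = 2838 ⇒ r = 1419.
Block count: b = v(v − 1)/6 = 2839·2838/6 = 8057082/6 = 1342847.
(Check via bk = vr: 1342847·3 = 4028541 = 2839·1419 = 4028541 ✓.)

r = 1419, b = 1342847.


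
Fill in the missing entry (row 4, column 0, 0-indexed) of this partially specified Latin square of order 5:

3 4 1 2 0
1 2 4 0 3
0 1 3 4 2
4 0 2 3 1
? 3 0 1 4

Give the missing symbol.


Row 4 contains symbols [0, 1, 3, 4] — missing [2].
Column 0 contains symbols [0, 1, 3, 4] — missing [2].
The missing symbol must appear in both missing sets; intersection = [2].
Therefore the hidden value is 2.

Missing value = 2.


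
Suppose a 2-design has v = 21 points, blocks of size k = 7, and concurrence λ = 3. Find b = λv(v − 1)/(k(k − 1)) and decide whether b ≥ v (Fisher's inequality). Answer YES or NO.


b = λv(v − 1)/(k(k − 1)) = 3·21·20/(7·6) = 1260/42 = 30.
Compare with v = 21: b ≥ v, so Fisher's inequality holds.

YES


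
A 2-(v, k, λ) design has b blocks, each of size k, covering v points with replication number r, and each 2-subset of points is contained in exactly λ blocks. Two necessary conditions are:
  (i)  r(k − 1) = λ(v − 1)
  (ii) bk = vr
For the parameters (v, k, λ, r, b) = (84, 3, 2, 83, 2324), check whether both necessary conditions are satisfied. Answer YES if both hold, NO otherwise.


Condition (i): r(k − 1) = 83·2 = 166; λ(v − 1) = 2·83 = 166. Match? YES.
Condition (ii): bk = 2324·3 = 6972; vr = 84·83 = 6972. Match? YES.
Both conditions hold? YES.

YES


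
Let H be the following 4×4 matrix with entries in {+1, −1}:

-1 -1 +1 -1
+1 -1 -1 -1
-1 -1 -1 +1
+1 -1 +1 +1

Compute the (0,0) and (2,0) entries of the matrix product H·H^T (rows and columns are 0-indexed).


Row 0 of H: [-1, -1, 1, -1].
Row 2 of H: [-1, -1, -1, 1].
(H·H^T)[0][0] = Σ_j H[0][j]·H[0][j] = (-1)² + (-1)² + (1)² + (-1)² = 1 + 1 + 1 + 1 = 4.
(H·H^T)[2][0] = Σ_j H[2][j]·H[0][j] = (-1)·(-1) + (-1)·(-1) + (-1)·(1) + (1)·(-1) = 1 + 1 + -1 + -1 = 0.
So rows 2 and 0 are orthogonal; the diagonal entry equals n = 4.

(0,0) entry = 4; (2,0) entry = 0.


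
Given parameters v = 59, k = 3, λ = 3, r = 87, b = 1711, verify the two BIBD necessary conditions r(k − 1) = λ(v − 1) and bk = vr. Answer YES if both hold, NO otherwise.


Condition (i): r(k − 1) = 87·2 = 174; λ(v − 1) = 3·58 = 174. Match? YES.
Condition (ii): bk = 1711·3 = 5133; vr = 59·87 = 5133. Match? YES.
Both conditions hold? YES.

YES


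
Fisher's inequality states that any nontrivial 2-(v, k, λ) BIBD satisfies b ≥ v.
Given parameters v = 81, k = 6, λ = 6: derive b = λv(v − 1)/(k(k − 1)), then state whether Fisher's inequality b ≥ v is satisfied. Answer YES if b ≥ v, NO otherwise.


b = λv(v − 1)/(k(k − 1)) = 6·81·80/(6·5) = 38880/30 = 1296.
Compare with v = 81: b ≥ v, so Fisher's inequality holds.

YES


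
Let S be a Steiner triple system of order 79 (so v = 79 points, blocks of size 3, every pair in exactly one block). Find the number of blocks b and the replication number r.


An STS(v) is a 2-(v, 3, 1) BIBD: block size k = 3, λ = 1.
Replication: r(k − 1) = λ(v − 1) ⇒ r·2 = 79 − 1 = 78 ⇒ r = 39.
Block count: b = v(v − 1)/6 = 79·78/6 = 6162/6 = 1027.

r = 39, b = 1027.


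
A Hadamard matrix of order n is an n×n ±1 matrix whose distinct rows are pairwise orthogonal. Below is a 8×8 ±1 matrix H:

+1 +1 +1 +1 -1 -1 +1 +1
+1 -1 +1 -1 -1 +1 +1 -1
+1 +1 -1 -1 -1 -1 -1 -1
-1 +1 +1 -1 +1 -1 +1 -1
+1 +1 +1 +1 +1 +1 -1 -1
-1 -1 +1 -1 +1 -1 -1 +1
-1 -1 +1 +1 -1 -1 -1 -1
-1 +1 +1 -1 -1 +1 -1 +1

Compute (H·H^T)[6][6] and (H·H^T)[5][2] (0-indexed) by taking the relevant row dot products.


Row 2 of H: [1, 1, -1, -1, -1, -1, -1, -1].
Row 5 of H: [-1, -1, 1, -1, 1, -1, -1, 1].
Row 6 of H: [-1, -1, 1, 1, -1, -1, -1, -1].
(H·H^T)[6][6] = Σ_j H[6][j]·H[6][j] = (-1)² + (-1)² + (1)² + (1)² + (-1)² + (-1)² + (-1)² + (-1)² = 1 + 1 + 1 + 1 + 1 + 1 + 1 + 1 = 8.
(H·H^T)[5][2] = Σ_j H[5][j]·H[2][j] = (-1)·(1) + (-1)·(1) + (1)·(-1) + (-1)·(-1) + (1)·(-1) + (-1)·(-1) + (-1)·(-1) + (1)·(-1) = -1 + -1 + -1 + 1 + -1 + 1 + 1 + -1 = -2.
Rows 5 and 2 are not orthogonal (dot product = -2 ≠ 0), so H is not a Hadamard matrix.

(6,6) entry = 8; (5,2) entry = -2.


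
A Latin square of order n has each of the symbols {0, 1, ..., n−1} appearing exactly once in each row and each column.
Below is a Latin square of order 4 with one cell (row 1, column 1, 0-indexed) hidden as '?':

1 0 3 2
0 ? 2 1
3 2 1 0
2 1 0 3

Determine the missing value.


Row 1 contains symbols [0, 1, 2] — missing [3].
Column 1 contains symbols [0, 1, 2] — missing [3].
The missing symbol must appear in both missing sets; intersection = [3].
Therefore the hidden value is 3.

Missing value = 3.


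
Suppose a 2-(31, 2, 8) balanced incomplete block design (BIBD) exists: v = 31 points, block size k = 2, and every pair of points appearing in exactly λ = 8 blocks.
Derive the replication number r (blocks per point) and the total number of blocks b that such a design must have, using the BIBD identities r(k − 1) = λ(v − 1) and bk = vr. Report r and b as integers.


Any 2-(v, k, λ) BIBD satisfies two necessary conditions:
  (i)  Each point sits in r blocks, and counting incidences through any fixed point gives r(k − 1) = λ(v − 1), so r = λ(v − 1)/(k − 1).
  (ii) Total incidences bk = vr, so b = vr/k.
Step 1: r = λ(v − 1)/(k − 1) = 8·(31 − 1)/(2 − 1) = 8·30/1 = 240/1 = 240.
Step 2: b = vr/k = 31·240/2 = 7440/2 = 3720.
Check integrality: r = 240 ∈ Z ✓, b = 3720 ∈ Z ✓.
(These identities are necessary conditions: they determine r and b for any design with these parameters, but do not by themselves prove that one exists.)

r = 240, b = 3720.


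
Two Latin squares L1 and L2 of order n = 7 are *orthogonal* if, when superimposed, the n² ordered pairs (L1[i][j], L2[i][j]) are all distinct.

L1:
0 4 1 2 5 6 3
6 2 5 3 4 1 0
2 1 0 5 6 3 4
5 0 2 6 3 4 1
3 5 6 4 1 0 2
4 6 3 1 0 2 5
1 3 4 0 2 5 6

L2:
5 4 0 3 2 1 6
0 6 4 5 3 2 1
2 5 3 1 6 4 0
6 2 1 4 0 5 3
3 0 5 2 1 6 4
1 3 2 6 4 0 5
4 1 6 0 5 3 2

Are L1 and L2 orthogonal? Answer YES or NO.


Form the n² = 49 superimposed pairs (L1[i][j], L2[i][j]), row by row (rows and columns indexed from 0):
row 0: (0,5) (4,4) (1,0) (2,3) (5,2) (6,1) (3,6)
row 1: (6,0) (2,6) (5,4) (3,5) (4,3) (1,2) (0,1)
row 2: (2,2) (1,5) (0,3) (5,1) (6,6) (3,4) (4,0)
row 3: (5,6) (0,2) (2,1) (6,4) (3,0) (4,5) (1,3)
row 4: (3,3) (5,0) (6,5) (4,2) (1,1) (0,6) (2,4)
row 5: (4,1) (6,3) (3,2) (1,6) (0,4) (2,0) (5,5)
row 6: (1,4) (3,1) (4,6) (0,0) (2,5) (5,3) (6,2)
Orthogonality requires all 49 pairs distinct.
Check by first coordinate: for each symbol s of L1, list the L2 entries in the n cells where L1 = s; they must all differ.
  L1 = 0: L2 entries (in reading order) 5, 1, 3, 2, 6, 4, 0 — all 7 distinct ✓
  L1 = 1: L2 entries (in reading order) 0, 2, 5, 3, 1, 6, 4 — all 7 distinct ✓
  L1 = 2: L2 entries (in reading order) 3, 6, 2, 1, 4, 0, 5 — all 7 distinct ✓
  L1 = 3: L2 entries (in reading order) 6, 5, 4, 0, 3, 2, 1 — all 7 distinct ✓
  L1 = 4: L2 entries (in reading order) 4, 3, 0, 5, 2, 1, 6 — all 7 distinct ✓
  L1 = 5: L2 entries (in reading order) 2, 4, 1, 6, 0, 5, 3 — all 7 distinct ✓
  L1 = 6: L2 entries (in reading order) 1, 0, 6, 4, 5, 3, 2 — all 7 distinct ✓
Every symbol of L1 meets every symbol of L2 exactly once, so all 49 pairs are distinct (49 of 49).
Conclusion: YES.

YES


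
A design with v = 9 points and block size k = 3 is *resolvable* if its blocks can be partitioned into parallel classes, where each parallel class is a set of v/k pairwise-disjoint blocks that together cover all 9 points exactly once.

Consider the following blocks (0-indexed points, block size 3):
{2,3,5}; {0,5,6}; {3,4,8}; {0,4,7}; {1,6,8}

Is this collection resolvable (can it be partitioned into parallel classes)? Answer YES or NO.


v = 9, block size k = 3, number of blocks = 5.
For resolvability, blocks must partition into parallel classes of size v/k = 3.
Total blocks must therefore be a multiple of 3: 5 = 3·1 + 2 ⇒ not divisible ✗.
Resolvable? NO.

NO


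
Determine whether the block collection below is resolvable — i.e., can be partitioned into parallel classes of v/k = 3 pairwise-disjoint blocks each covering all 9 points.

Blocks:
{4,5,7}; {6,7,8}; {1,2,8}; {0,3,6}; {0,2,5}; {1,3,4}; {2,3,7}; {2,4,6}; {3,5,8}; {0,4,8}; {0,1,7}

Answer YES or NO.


v = 9, block size k = 3, number of blocks = 11.
For resolvability, blocks must partition into parallel classes of size v/k = 3.
Total blocks must therefore be a multiple of 3: 11 = 3·3 + 2 ⇒ not divisible ✗.
Resolvable? NO.

NO


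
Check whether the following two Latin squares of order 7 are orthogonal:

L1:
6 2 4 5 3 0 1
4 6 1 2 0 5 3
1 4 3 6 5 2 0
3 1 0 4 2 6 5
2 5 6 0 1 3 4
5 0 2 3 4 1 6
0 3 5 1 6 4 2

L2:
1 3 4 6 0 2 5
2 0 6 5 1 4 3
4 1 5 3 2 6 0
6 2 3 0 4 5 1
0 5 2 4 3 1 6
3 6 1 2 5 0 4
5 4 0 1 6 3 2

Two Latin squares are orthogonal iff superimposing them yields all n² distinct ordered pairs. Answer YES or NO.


Form the n² = 49 superimposed pairs (L1[i][j], L2[i][j]), row by row (rows and columns indexed from 0):
row 0: (6,1) (2,3) (4,4) (5,6) (3,0) (0,2) (1,5)
row 1: (4,2) (6,0) (1,6) (2,5) (0,1) (5,4) (3,3)
row 2: (1,4) (4,1) (3,5) (6,3) (5,2) (2,6) (0,0)
row 3: (3,6) (1,2) (0,3) (4,0) (2,4) (6,5) (5,1)
row 4: (2,0) (5,5) (6,2) (0,4) (1,3) (3,1) (4,6)
row 5: (5,3) (0,6) (2,1) (3,2) (4,5) (1,0) (6,4)
row 6: (0,5) (3,4) (5,0) (1,1) (6,6) (4,3) (2,2)
Orthogonality requires all 49 pairs distinct.
Check by first coordinate: for each symbol s of L1, list the L2 entries in the n cells where L1 = s; they must all differ.
  L1 = 0: L2 entries (in reading order) 2, 1, 0, 3, 4, 6, 5 — all 7 distinct ✓
  L1 = 1: L2 entries (in reading order) 5, 6, 4, 2, 3, 0, 1 — all 7 distinct ✓
  L1 = 2: L2 entries (in reading order) 3, 5, 6, 4, 0, 1, 2 — all 7 distinct ✓
  L1 = 3: L2 entries (in reading order) 0, 3, 5, 6, 1, 2, 4 — all 7 distinct ✓
  L1 = 4: L2 entries (in reading order) 4, 2, 1, 0, 6, 5, 3 — all 7 distinct ✓
  L1 = 5: L2 entries (in reading order) 6, 4, 2, 1, 5, 3, 0 — all 7 distinct ✓
  L1 = 6: L2 entries (in reading order) 1, 0, 3, 5, 2, 4, 6 — all 7 distinct ✓
Every symbol of L1 meets every symbol of L2 exactly once, so all 49 pairs are distinct (49 of 49).
Conclusion: YES.

YES


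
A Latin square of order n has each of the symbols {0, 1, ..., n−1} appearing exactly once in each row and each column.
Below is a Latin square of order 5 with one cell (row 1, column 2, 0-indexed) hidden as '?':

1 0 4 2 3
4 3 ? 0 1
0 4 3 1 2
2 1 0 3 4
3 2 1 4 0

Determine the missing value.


Row 1 contains symbols [0, 1, 3, 4] — missing [2].
Column 2 contains symbols [0, 1, 3, 4] — missing [2].
The missing symbol must appear in both missing sets; intersection = [2].
Therefore the hidden value is 2.

Missing value = 2.


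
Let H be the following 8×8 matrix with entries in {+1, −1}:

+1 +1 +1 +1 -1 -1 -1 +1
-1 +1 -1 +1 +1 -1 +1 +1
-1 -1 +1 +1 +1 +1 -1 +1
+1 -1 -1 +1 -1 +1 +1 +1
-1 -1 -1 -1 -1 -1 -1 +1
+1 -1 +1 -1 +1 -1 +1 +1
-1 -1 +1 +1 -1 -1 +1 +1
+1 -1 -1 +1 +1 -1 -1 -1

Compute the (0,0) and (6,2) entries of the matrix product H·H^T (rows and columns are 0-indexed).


Row 0 of H: [1, 1, 1, 1, -1, -1, -1, 1].
Row 2 of H: [-1, -1, 1, 1, 1, 1, -1, 1].
Row 6 of H: [-1, -1, 1, 1, -1, -1, 1, 1].
(H·H^T)[0][0] = Σ_j H[0][j]·H[0][j] = (1)² + (1)² + (1)² + (1)² + (-1)² + (-1)² + (-1)² + (1)² = 1 + 1 + 1 + 1 + 1 + 1 + 1 + 1 = 8.
(H·H^T)[6][2] = Σ_j H[6][j]·H[2][j] = (-1)·(-1) + (-1)·(-1) + (1)·(1) + (1)·(1) + (-1)·(1) + (-1)·(1) + (1)·(-1) + (1)·(1) = 1 + 1 + 1 + 1 + -1 + -1 + -1 + 1 = 2.
Rows 6 and 2 are not orthogonal (dot product = 2 ≠ 0), so H is not a Hadamard matrix.

(0,0) entry = 8; (6,2) entry = 2.


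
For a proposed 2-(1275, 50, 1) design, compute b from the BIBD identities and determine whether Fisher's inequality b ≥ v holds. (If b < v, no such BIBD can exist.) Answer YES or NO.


r = λ(v − 1)/(k − 1) = 1·1274/49 = 26.
b = vr/k = 1275·26/50 = 663.
Fisher's inequality: b ≥ v ⇔ 663 ≥ 1275? NO.

NO


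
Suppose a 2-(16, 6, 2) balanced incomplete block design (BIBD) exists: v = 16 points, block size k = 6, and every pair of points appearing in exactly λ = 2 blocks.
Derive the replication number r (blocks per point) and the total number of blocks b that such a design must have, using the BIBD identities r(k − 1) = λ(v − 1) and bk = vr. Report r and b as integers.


Any 2-(v, k, λ) BIBD satisfies two necessary conditions:
  (i)  Each point sits in r blocks, and counting incidences through any fixed point gives r(k − 1) = λ(v − 1), so r = λ(v − 1)/(k − 1).
  (ii) Total incidences bk = vr, so b = vr/k.
Step 1: r = λ(v − 1)/(k − 1) = 2·(16 − 1)/(6 − 1) = 2·15/5 = 30/5 = 6.
Step 2: b = vr/k = 16·6/6 = 96/6 = 16.
Check integrality: r = 6 ∈ Z ✓, b = 16 ∈ Z ✓.
(These identities are necessary conditions: they determine r and b for any design with these parameters, but do not by themselves prove that one exists.)

r = 6, b = 16.


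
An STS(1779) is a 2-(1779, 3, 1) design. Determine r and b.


An STS(v) is a 2-(v, 3, 1) BIBD: block size k = 3, λ = 1.
Replication: r(k − 1) = λ(v − 1) ⇒ r·2 = 1779 − 1 = 1778 ⇒ r = 889.
Block count: b = v(v − 1)/6 = 1779·1778/6 = 3163062/6 = 527177.
(Check via bk = vr: 527177·3 = 1581531 = 1779·889 = 1581531 ✓.)

r = 889, b = 527177.


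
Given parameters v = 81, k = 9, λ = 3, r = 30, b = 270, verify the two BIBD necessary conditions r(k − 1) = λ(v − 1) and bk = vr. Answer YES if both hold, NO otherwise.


Condition (i): r(k − 1) = 30·8 = 240; λ(v − 1) = 3·80 = 240. Match? YES.
Condition (ii): bk = 270·9 = 2430; vr = 81·30 = 2430. Match? YES.
Both conditions hold? YES.

YES
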